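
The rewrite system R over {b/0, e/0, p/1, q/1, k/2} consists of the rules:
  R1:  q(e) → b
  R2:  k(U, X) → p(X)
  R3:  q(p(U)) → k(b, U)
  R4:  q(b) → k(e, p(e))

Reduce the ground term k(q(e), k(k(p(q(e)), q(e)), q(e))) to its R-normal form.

p(p(b))

1. k(q(e), k(k(p(q(e)), q(e)), q(e)))  →  p(k(k(p(q(e)), q(e)), q(e)))   [R2 at ε]
2. p(k(k(p(q(e)), q(e)), q(e)))  →  p(p(q(e)))   [R2 at 1]
3. p(p(q(e)))  →  p(p(b))   [R1 at 1.1]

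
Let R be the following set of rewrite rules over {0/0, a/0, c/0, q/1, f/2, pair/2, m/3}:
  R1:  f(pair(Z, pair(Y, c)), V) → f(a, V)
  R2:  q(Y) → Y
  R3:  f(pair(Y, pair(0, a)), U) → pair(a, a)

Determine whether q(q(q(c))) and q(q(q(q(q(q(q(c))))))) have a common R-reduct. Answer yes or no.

yes — NF(t₁) = c, NF(t₂) = c

Reduce t₁ = q(q(q(c))):
1. q(q(q(c)))  →  q(q(c))   [R2 at ε]
2. q(q(c))  →  q(c)   [R2 at ε]
3. q(c)  →  c   [R2 at ε]

Reduce t₂ = q(q(q(q(q(q(q(c))))))):
1. q(q(q(q(q(q(q(c)))))))  →  q(q(q(q(q(q(c))))))   [R2 at ε]
2. q(q(q(q(q(q(c))))))  →  q(q(q(q(q(c)))))   [R2 at ε]
3. q(q(q(q(q(c)))))  →  q(q(q(q(c))))   [R2 at ε]
4. q(q(q(q(c))))  →  q(q(q(c)))   [R2 at ε]
5. q(q(q(c)))  →  q(q(c))   [R2 at ε]
6. q(q(c))  →  q(c)   [R2 at ε]
7. q(c)  →  c   [R2 at ε]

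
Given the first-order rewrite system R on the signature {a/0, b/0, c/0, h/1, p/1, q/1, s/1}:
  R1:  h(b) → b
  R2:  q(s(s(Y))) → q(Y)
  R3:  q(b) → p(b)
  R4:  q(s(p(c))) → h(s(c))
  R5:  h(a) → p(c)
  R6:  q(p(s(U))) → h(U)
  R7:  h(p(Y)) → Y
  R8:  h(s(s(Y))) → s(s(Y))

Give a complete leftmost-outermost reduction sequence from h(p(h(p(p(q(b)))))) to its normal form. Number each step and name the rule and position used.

p(p(b))

1. h(p(h(p(p(q(b))))))  →  h(p(p(q(b))))   [R7 at ε]
2. h(p(p(q(b))))  →  p(q(b))   [R7 at ε]
3. p(q(b))  →  p(p(b))   [R3 at 1]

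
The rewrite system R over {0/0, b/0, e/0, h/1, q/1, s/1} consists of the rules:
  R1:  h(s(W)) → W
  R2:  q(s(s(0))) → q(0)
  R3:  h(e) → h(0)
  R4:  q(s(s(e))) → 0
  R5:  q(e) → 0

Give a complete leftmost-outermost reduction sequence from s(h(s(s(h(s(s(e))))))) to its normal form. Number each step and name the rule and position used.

s(s(s(e)))

1. s(h(s(s(h(s(s(e)))))))  →  s(s(h(s(s(e)))))   [R1 at 1]
2. s(s(h(s(s(e)))))  →  s(s(s(e)))   [R1 at 1.1]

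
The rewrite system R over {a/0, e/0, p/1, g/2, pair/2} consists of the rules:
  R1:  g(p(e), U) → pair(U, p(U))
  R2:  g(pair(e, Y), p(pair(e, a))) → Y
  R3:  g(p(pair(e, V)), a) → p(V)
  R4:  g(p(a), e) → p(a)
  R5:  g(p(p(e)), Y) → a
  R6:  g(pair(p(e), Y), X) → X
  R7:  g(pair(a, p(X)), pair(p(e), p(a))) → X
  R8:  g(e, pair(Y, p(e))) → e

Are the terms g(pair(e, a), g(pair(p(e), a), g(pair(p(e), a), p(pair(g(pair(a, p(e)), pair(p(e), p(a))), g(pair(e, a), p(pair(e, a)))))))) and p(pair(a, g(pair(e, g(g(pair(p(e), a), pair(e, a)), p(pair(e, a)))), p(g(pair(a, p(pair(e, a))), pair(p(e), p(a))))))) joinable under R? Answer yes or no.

Reduce t₁ = g(pair(e, a), g(pair(p(e), a), g(pair(p(e), a), p(pair(g(pair(a, p(e)), pair(p(e), p(a))), g(pair(e, a), p(pair(e, a)))))))):
1. g(pair(e, a), g(pair(p(e), a), g(pair(p(e), a), p(pair(g(pair(a, p(e)), pair(p(e), p(a))), g(pair(e, a), p(pair(e, a))))))))  →  g(pair(e, a), g(pair(p(e), a), p(pair(g(pair(a, p(e)), pair(p(e), p(a))), g(pair(e, a), p(pair(e, a)))))))   [R6 at 2]
2. g(pair(e, a), g(pair(p(e), a), p(pair(g(pair(a, p(e)), pair(p(e), p(a))), g(pair(e, a), p(pair(e, a)))))))  →  g(pair(e, a), p(pair(g(pair(a, p(e)), pair(p(e), p(a))), g(pair(e, a), p(pair(e, a))))))   [R6 at 2]
3. g(pair(e, a), p(pair(g(pair(a, p(e)), pair(p(e), p(a))), g(pair(e, a), p(pair(e, a))))))  →  g(pair(e, a), p(pair(e, g(pair(e, a), p(pair(e, a))))))   [R7 at 2.1.1]
4. g(pair(e, a), p(pair(e, g(pair(e, a), p(pair(e, a))))))  →  g(pair(e, a), p(pair(e, a)))   [R2 at 2.1.2]
5. g(pair(e, a), p(pair(e, a)))  →  a   [R2 at ε]

Reduce t₂ = p(pair(a, g(pair(e, g(g(pair(p(e), a), pair(e, a)), p(pair(e, a)))), p(g(pair(a, p(pair(e, a))), pair(p(e), p(a))))))):
1. p(pair(a, g(pair(e, g(g(pair(p(e), a), pair(e, a)), p(pair(e, a)))), p(g(pair(a, p(pair(e, a))), pair(p(e), p(a)))))))  →  p(pair(a, g(pair(e, g(pair(e, a), p(pair(e, a)))), p(g(pair(a, p(pair(e, a))), pair(p(e), p(a)))))))   [R6 at 1.2.1.2.1]
2. p(pair(a, g(pair(e, g(pair(e, a), p(pair(e, a)))), p(g(pair(a, p(pair(e, a))), pair(p(e), p(a)))))))  →  p(pair(a, g(pair(e, a), p(g(pair(a, p(pair(e, a))), pair(p(e), p(a)))))))   [R2 at 1.2.1.2]
3. p(pair(a, g(pair(e, a), p(g(pair(a, p(pair(e, a))), pair(p(e), p(a)))))))  →  p(pair(a, g(pair(e, a), p(pair(e, a)))))   [R7 at 1.2.2.1]
4. p(pair(a, g(pair(e, a), p(pair(e, a)))))  →  p(pair(a, a))   [R2 at 1.2]

no — NF(t₁) = a, NF(t₂) = p(pair(a, a))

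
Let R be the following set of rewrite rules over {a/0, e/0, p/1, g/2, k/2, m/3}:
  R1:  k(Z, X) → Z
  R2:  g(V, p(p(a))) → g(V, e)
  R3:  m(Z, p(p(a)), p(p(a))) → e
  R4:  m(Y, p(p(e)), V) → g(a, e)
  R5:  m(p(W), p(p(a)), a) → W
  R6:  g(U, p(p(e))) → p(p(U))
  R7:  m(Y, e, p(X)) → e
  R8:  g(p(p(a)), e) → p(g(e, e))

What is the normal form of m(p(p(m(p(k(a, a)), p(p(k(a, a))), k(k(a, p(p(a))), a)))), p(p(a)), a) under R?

1. m(p(p(m(p(k(a, a)), p(p(k(a, a))), k(k(a, p(p(a))), a)))), p(p(a)), a)  →  p(m(p(k(a, a)), p(p(k(a, a))), k(k(a, p(p(a))), a)))   [R5 at ε]
2. p(m(p(k(a, a)), p(p(k(a, a))), k(k(a, p(p(a))), a)))  →  p(m(p(a), p(p(k(a, a))), k(k(a, p(p(a))), a)))   [R1 at 1.1.1]
3. p(m(p(a), p(p(k(a, a))), k(k(a, p(p(a))), a)))  →  p(m(p(a), p(p(a)), k(k(a, p(p(a))), a)))   [R1 at 1.2.1.1]
4. p(m(p(a), p(p(a)), k(k(a, p(p(a))), a)))  →  p(m(p(a), p(p(a)), k(a, p(p(a)))))   [R1 at 1.3]
5. p(m(p(a), p(p(a)), k(a, p(p(a)))))  →  p(m(p(a), p(p(a)), a))   [R1 at 1.3]
6. p(m(p(a), p(p(a)), a))  →  p(a)   [R5 at 1]

p(a)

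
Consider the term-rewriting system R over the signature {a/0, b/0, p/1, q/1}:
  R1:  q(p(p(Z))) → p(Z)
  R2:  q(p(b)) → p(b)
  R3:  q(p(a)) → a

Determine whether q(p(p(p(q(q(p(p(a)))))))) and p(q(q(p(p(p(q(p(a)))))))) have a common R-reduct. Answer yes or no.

yes — NF(t₁) = p(p(a)), NF(t₂) = p(p(a))

Reduce t₁ = q(p(p(p(q(q(p(p(a)))))))):
1. q(p(p(p(q(q(p(p(a))))))))  →  p(p(q(q(p(p(a))))))   [R1 at ε]
2. p(p(q(q(p(p(a))))))  →  p(p(q(p(a))))   [R1 at 1.1.1]
3. p(p(q(p(a))))  →  p(p(a))   [R3 at 1.1]

Reduce t₂ = p(q(q(p(p(p(q(p(a)))))))):
1. p(q(q(p(p(p(q(p(a))))))))  →  p(q(p(p(q(p(a))))))   [R1 at 1.1]
2. p(q(p(p(q(p(a))))))  →  p(p(q(p(a))))   [R1 at 1]
3. p(p(q(p(a))))  →  p(p(a))   [R3 at 1.1]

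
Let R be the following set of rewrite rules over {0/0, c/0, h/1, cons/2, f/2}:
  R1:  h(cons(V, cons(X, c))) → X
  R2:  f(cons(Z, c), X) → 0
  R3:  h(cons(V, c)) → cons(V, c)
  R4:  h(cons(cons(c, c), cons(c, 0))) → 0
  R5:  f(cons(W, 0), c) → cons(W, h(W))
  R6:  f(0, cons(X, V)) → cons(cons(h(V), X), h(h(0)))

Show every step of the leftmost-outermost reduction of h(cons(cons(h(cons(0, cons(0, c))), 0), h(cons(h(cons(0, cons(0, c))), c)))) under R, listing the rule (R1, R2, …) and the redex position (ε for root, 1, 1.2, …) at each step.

0

1. h(cons(cons(h(cons(0, cons(0, c))), 0), h(cons(h(cons(0, cons(0, c))), c))))  →  h(cons(cons(0, 0), h(cons(h(cons(0, cons(0, c))), c))))   [R1 at 1.1.1]
2. h(cons(cons(0, 0), h(cons(h(cons(0, cons(0, c))), c))))  →  h(cons(cons(0, 0), cons(h(cons(0, cons(0, c))), c)))   [R3 at 1.2]
3. h(cons(cons(0, 0), cons(h(cons(0, cons(0, c))), c)))  →  h(cons(0, cons(0, c)))   [R1 at ε]
4. h(cons(0, cons(0, c)))  →  0   [R1 at ε]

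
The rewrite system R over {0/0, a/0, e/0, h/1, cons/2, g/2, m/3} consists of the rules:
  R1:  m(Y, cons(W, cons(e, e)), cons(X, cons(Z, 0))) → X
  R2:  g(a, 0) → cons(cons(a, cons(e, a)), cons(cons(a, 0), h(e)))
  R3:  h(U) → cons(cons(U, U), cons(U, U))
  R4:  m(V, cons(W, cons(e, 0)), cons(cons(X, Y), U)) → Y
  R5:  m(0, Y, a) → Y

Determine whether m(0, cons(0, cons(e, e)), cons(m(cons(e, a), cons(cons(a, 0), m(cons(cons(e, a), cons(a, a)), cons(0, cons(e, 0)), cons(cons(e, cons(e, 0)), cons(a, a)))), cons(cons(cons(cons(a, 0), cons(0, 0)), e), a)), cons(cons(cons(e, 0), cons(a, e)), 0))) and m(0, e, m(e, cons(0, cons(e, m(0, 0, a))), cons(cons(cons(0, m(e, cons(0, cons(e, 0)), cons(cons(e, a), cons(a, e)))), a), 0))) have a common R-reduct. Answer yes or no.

Reduce t₁ = m(0, cons(0, cons(e, e)), cons(m(cons(e, a), cons(cons(a, 0), m(cons(cons(e, a), cons(a, a)), cons(0, cons(e, 0)), cons(cons(e, cons(e, 0)), cons(a, a)))), cons(cons(cons(cons(a, 0), cons(0, 0)), e), a)), cons(cons(cons(e, 0), cons(a, e)), 0))):
1. m(0, cons(0, cons(e, e)), cons(m(cons(e, a), cons(cons(a, 0), m(cons(cons(e, a), cons(a, a)), cons(0, cons(e, 0)), cons(cons(e, cons(e, 0)), cons(a, a)))), cons(cons(cons(cons(a, 0), cons(0, 0)), e), a)), cons(cons(cons(e, 0), cons(a, e)), 0)))  →  m(cons(e, a), cons(cons(a, 0), m(cons(cons(e, a), cons(a, a)), cons(0, cons(e, 0)), cons(cons(e, cons(e, 0)), cons(a, a)))), cons(cons(cons(cons(a, 0), cons(0, 0)), e), a))   [R1 at ε]
2. m(cons(e, a), cons(cons(a, 0), m(cons(cons(e, a), cons(a, a)), cons(0, cons(e, 0)), cons(cons(e, cons(e, 0)), cons(a, a)))), cons(cons(cons(cons(a, 0), cons(0, 0)), e), a))  →  m(cons(e, a), cons(cons(a, 0), cons(e, 0)), cons(cons(cons(cons(a, 0), cons(0, 0)), e), a))   [R4 at 2.2]
3. m(cons(e, a), cons(cons(a, 0), cons(e, 0)), cons(cons(cons(cons(a, 0), cons(0, 0)), e), a))  →  e   [R4 at ε]

Reduce t₂ = m(0, e, m(e, cons(0, cons(e, m(0, 0, a))), cons(cons(cons(0, m(e, cons(0, cons(e, 0)), cons(cons(e, a), cons(a, e)))), a), 0))):
1. m(0, e, m(e, cons(0, cons(e, m(0, 0, a))), cons(cons(cons(0, m(e, cons(0, cons(e, 0)), cons(cons(e, a), cons(a, e)))), a), 0)))  →  m(0, e, m(e, cons(0, cons(e, 0)), cons(cons(cons(0, m(e, cons(0, cons(e, 0)), cons(cons(e, a), cons(a, e)))), a), 0)))   [R5 at 3.2.2.2]
2. m(0, e, m(e, cons(0, cons(e, 0)), cons(cons(cons(0, m(e, cons(0, cons(e, 0)), cons(cons(e, a), cons(a, e)))), a), 0)))  →  m(0, e, a)   [R4 at 3]
3. m(0, e, a)  →  e   [R5 at ε]

yes — NF(t₁) = e, NF(t₂) = e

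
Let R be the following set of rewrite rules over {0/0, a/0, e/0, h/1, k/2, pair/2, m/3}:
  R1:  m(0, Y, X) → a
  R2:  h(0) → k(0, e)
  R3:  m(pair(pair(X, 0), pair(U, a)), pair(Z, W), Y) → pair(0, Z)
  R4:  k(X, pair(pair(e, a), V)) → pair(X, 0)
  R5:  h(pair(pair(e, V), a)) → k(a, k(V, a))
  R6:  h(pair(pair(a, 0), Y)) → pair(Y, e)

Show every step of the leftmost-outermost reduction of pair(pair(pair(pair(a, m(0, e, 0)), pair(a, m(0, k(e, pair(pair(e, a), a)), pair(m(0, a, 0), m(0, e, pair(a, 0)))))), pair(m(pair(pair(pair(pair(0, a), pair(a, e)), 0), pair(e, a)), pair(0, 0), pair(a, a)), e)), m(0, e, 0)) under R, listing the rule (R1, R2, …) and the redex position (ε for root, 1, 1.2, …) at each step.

1. pair(pair(pair(pair(a, m(0, e, 0)), pair(a, m(0, k(e, pair(pair(e, a), a)), pair(m(0, a, 0), m(0, e, pair(a, 0)))))), pair(m(pair(pair(pair(pair(0, a), pair(a, e)), 0), pair(e, a)), pair(0, 0), pair(a, a)), e)), m(0, e, 0))  →  pair(pair(pair(pair(a, a), pair(a, m(0, k(e, pair(pair(e, a), a)), pair(m(0, a, 0), m(0, e, pair(a, 0)))))), pair(m(pair(pair(pair(pair(0, a), pair(a, e)), 0), pair(e, a)), pair(0, 0), pair(a, a)), e)), m(0, e, 0))   [R1 at 1.1.1.2]
2. pair(pair(pair(pair(a, a), pair(a, m(0, k(e, pair(pair(e, a), a)), pair(m(0, a, 0), m(0, e, pair(a, 0)))))), pair(m(pair(pair(pair(pair(0, a), pair(a, e)), 0), pair(e, a)), pair(0, 0), pair(a, a)), e)), m(0, e, 0))  →  pair(pair(pair(pair(a, a), pair(a, a)), pair(m(pair(pair(pair(pair(0, a), pair(a, e)), 0), pair(e, a)), pair(0, 0), pair(a, a)), e)), m(0, e, 0))   [R1 at 1.1.2.2]
3. pair(pair(pair(pair(a, a), pair(a, a)), pair(m(pair(pair(pair(pair(0, a), pair(a, e)), 0), pair(e, a)), pair(0, 0), pair(a, a)), e)), m(0, e, 0))  →  pair(pair(pair(pair(a, a), pair(a, a)), pair(pair(0, 0), e)), m(0, e, 0))   [R3 at 1.2.1]
4. pair(pair(pair(pair(a, a), pair(a, a)), pair(pair(0, 0), e)), m(0, e, 0))  →  pair(pair(pair(pair(a, a), pair(a, a)), pair(pair(0, 0), e)), a)   [R1 at 2]

pair(pair(pair(pair(a, a), pair(a, a)), pair(pair(0, 0), e)), a)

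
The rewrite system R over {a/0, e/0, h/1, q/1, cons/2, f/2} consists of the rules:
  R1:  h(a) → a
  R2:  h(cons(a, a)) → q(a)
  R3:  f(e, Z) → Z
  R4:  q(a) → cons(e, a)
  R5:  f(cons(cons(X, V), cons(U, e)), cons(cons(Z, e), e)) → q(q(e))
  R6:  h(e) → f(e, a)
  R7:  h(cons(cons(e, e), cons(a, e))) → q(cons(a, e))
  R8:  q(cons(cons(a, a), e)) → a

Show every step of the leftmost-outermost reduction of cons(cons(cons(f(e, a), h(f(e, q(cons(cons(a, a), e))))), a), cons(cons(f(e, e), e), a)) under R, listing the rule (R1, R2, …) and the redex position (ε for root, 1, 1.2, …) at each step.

1. cons(cons(cons(f(e, a), h(f(e, q(cons(cons(a, a), e))))), a), cons(cons(f(e, e), e), a))  →  cons(cons(cons(a, h(f(e, q(cons(cons(a, a), e))))), a), cons(cons(f(e, e), e), a))   [R3 at 1.1.1]
2. cons(cons(cons(a, h(f(e, q(cons(cons(a, a), e))))), a), cons(cons(f(e, e), e), a))  →  cons(cons(cons(a, h(q(cons(cons(a, a), e)))), a), cons(cons(f(e, e), e), a))   [R3 at 1.1.2.1]
3. cons(cons(cons(a, h(q(cons(cons(a, a), e)))), a), cons(cons(f(e, e), e), a))  →  cons(cons(cons(a, h(a)), a), cons(cons(f(e, e), e), a))   [R8 at 1.1.2.1]
4. cons(cons(cons(a, h(a)), a), cons(cons(f(e, e), e), a))  →  cons(cons(cons(a, a), a), cons(cons(f(e, e), e), a))   [R1 at 1.1.2]
5. cons(cons(cons(a, a), a), cons(cons(f(e, e), e), a))  →  cons(cons(cons(a, a), a), cons(cons(e, e), a))   [R3 at 2.1.1]

cons(cons(cons(a, a), a), cons(cons(e, e), a))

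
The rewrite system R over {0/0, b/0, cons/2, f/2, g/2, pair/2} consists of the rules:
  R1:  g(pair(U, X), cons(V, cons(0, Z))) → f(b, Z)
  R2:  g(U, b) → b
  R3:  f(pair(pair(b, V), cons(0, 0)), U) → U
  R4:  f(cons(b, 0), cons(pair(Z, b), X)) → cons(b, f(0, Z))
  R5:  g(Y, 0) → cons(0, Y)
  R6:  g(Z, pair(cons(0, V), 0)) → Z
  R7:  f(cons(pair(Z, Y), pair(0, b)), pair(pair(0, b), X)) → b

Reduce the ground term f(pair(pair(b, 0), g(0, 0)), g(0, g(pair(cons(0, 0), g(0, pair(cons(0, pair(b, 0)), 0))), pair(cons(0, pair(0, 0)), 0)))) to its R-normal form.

1. f(pair(pair(b, 0), g(0, 0)), g(0, g(pair(cons(0, 0), g(0, pair(cons(0, pair(b, 0)), 0))), pair(cons(0, pair(0, 0)), 0))))  →  f(pair(pair(b, 0), cons(0, 0)), g(0, g(pair(cons(0, 0), g(0, pair(cons(0, pair(b, 0)), 0))), pair(cons(0, pair(0, 0)), 0))))   [R5 at 1.2]
2. f(pair(pair(b, 0), cons(0, 0)), g(0, g(pair(cons(0, 0), g(0, pair(cons(0, pair(b, 0)), 0))), pair(cons(0, pair(0, 0)), 0))))  →  g(0, g(pair(cons(0, 0), g(0, pair(cons(0, pair(b, 0)), 0))), pair(cons(0, pair(0, 0)), 0)))   [R3 at ε]
3. g(0, g(pair(cons(0, 0), g(0, pair(cons(0, pair(b, 0)), 0))), pair(cons(0, pair(0, 0)), 0)))  →  g(0, pair(cons(0, 0), g(0, pair(cons(0, pair(b, 0)), 0))))   [R6 at 2]
4. g(0, pair(cons(0, 0), g(0, pair(cons(0, pair(b, 0)), 0))))  →  g(0, pair(cons(0, 0), 0))   [R6 at 2.2]
5. g(0, pair(cons(0, 0), 0))  →  0   [R6 at ε]

0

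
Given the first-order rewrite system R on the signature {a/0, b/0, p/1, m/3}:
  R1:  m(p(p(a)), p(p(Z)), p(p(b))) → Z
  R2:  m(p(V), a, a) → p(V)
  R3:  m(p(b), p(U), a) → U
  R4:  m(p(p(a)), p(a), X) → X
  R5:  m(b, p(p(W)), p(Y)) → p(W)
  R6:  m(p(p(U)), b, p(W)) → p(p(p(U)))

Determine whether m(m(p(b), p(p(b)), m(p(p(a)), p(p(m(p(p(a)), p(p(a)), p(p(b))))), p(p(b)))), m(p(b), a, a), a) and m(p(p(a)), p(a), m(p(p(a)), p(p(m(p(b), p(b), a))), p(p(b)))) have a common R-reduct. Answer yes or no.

Reduce t₁ = m(m(p(b), p(p(b)), m(p(p(a)), p(p(m(p(p(a)), p(p(a)), p(p(b))))), p(p(b)))), m(p(b), a, a), a):
1. m(m(p(b), p(p(b)), m(p(p(a)), p(p(m(p(p(a)), p(p(a)), p(p(b))))), p(p(b)))), m(p(b), a, a), a)  →  m(m(p(b), p(p(b)), m(p(p(a)), p(p(a)), p(p(b)))), m(p(b), a, a), a)   [R1 at 1.3]
2. m(m(p(b), p(p(b)), m(p(p(a)), p(p(a)), p(p(b)))), m(p(b), a, a), a)  →  m(m(p(b), p(p(b)), a), m(p(b), a, a), a)   [R1 at 1.3]
3. m(m(p(b), p(p(b)), a), m(p(b), a, a), a)  →  m(p(b), m(p(b), a, a), a)   [R3 at 1]
4. m(p(b), m(p(b), a, a), a)  →  m(p(b), p(b), a)   [R2 at 2]
5. m(p(b), p(b), a)  →  b   [R3 at ε]

Reduce t₂ = m(p(p(a)), p(a), m(p(p(a)), p(p(m(p(b), p(b), a))), p(p(b)))):
1. m(p(p(a)), p(a), m(p(p(a)), p(p(m(p(b), p(b), a))), p(p(b))))  →  m(p(p(a)), p(p(m(p(b), p(b), a))), p(p(b)))   [R4 at ε]
2. m(p(p(a)), p(p(m(p(b), p(b), a))), p(p(b)))  →  m(p(b), p(b), a)   [R1 at ε]
3. m(p(b), p(b), a)  →  b   [R3 at ε]

yes — NF(t₁) = b, NF(t₂) = b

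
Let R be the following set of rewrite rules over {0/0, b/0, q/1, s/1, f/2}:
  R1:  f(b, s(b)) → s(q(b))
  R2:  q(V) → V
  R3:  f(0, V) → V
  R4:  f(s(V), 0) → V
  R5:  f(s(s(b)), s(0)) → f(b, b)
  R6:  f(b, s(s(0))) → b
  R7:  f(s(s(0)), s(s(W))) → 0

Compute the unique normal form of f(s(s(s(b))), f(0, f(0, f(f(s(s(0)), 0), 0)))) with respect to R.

s(s(b))

1. f(s(s(s(b))), f(0, f(0, f(f(s(s(0)), 0), 0))))  →  f(s(s(s(b))), f(0, f(f(s(s(0)), 0), 0)))   [R3 at 2]
2. f(s(s(s(b))), f(0, f(f(s(s(0)), 0), 0)))  →  f(s(s(s(b))), f(f(s(s(0)), 0), 0))   [R3 at 2]
3. f(s(s(s(b))), f(f(s(s(0)), 0), 0))  →  f(s(s(s(b))), f(s(0), 0))   [R4 at 2.1]
4. f(s(s(s(b))), f(s(0), 0))  →  f(s(s(s(b))), 0)   [R4 at 2]
5. f(s(s(s(b))), 0)  →  s(s(b))   [R4 at ε]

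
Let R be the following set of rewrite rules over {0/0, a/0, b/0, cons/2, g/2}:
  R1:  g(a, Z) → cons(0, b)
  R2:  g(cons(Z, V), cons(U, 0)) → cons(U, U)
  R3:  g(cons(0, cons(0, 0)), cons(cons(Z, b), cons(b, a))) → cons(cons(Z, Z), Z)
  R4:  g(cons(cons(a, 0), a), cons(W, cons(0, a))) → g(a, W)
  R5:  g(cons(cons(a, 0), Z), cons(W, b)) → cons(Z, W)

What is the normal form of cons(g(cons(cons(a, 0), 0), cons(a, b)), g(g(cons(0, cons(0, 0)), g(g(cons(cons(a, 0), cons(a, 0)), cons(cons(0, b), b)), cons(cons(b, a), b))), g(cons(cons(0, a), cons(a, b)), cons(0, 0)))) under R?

1. cons(g(cons(cons(a, 0), 0), cons(a, b)), g(g(cons(0, cons(0, 0)), g(g(cons(cons(a, 0), cons(a, 0)), cons(cons(0, b), b)), cons(cons(b, a), b))), g(cons(cons(0, a), cons(a, b)), cons(0, 0))))  →  cons(cons(0, a), g(g(cons(0, cons(0, 0)), g(g(cons(cons(a, 0), cons(a, 0)), cons(cons(0, b), b)), cons(cons(b, a), b))), g(cons(cons(0, a), cons(a, b)), cons(0, 0))))   [R5 at 1]
2. cons(cons(0, a), g(g(cons(0, cons(0, 0)), g(g(cons(cons(a, 0), cons(a, 0)), cons(cons(0, b), b)), cons(cons(b, a), b))), g(cons(cons(0, a), cons(a, b)), cons(0, 0))))  →  cons(cons(0, a), g(g(cons(0, cons(0, 0)), g(cons(cons(a, 0), cons(0, b)), cons(cons(b, a), b))), g(cons(cons(0, a), cons(a, b)), cons(0, 0))))   [R5 at 2.1.2.1]
3. cons(cons(0, a), g(g(cons(0, cons(0, 0)), g(cons(cons(a, 0), cons(0, b)), cons(cons(b, a), b))), g(cons(cons(0, a), cons(a, b)), cons(0, 0))))  →  cons(cons(0, a), g(g(cons(0, cons(0, 0)), cons(cons(0, b), cons(b, a))), g(cons(cons(0, a), cons(a, b)), cons(0, 0))))   [R5 at 2.1.2]
4. cons(cons(0, a), g(g(cons(0, cons(0, 0)), cons(cons(0, b), cons(b, a))), g(cons(cons(0, a), cons(a, b)), cons(0, 0))))  →  cons(cons(0, a), g(cons(cons(0, 0), 0), g(cons(cons(0, a), cons(a, b)), cons(0, 0))))   [R3 at 2.1]
5. cons(cons(0, a), g(cons(cons(0, 0), 0), g(cons(cons(0, a), cons(a, b)), cons(0, 0))))  →  cons(cons(0, a), g(cons(cons(0, 0), 0), cons(0, 0)))   [R2 at 2.2]
6. cons(cons(0, a), g(cons(cons(0, 0), 0), cons(0, 0)))  →  cons(cons(0, a), cons(0, 0))   [R2 at 2]

cons(cons(0, a), cons(0, 0))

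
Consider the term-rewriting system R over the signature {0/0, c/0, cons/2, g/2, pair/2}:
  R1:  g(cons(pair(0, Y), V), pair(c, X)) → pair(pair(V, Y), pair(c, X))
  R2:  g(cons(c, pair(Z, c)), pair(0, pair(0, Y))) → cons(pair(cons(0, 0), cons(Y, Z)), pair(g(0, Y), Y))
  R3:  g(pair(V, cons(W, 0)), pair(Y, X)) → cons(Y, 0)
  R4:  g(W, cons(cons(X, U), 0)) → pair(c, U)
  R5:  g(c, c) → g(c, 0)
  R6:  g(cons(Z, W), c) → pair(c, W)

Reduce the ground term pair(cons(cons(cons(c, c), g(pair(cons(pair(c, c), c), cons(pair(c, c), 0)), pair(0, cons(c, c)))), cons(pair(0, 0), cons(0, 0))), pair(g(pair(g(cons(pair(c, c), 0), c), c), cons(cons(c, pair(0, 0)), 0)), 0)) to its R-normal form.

pair(cons(cons(cons(c, c), cons(0, 0)), cons(pair(0, 0), cons(0, 0))), pair(pair(c, pair(0, 0)), 0))

1. pair(cons(cons(cons(c, c), g(pair(cons(pair(c, c), c), cons(pair(c, c), 0)), pair(0, cons(c, c)))), cons(pair(0, 0), cons(0, 0))), pair(g(pair(g(cons(pair(c, c), 0), c), c), cons(cons(c, pair(0, 0)), 0)), 0))  →  pair(cons(cons(cons(c, c), cons(0, 0)), cons(pair(0, 0), cons(0, 0))), pair(g(pair(g(cons(pair(c, c), 0), c), c), cons(cons(c, pair(0, 0)), 0)), 0))   [R3 at 1.1.2]
2. pair(cons(cons(cons(c, c), cons(0, 0)), cons(pair(0, 0), cons(0, 0))), pair(g(pair(g(cons(pair(c, c), 0), c), c), cons(cons(c, pair(0, 0)), 0)), 0))  →  pair(cons(cons(cons(c, c), cons(0, 0)), cons(pair(0, 0), cons(0, 0))), pair(pair(c, pair(0, 0)), 0))   [R4 at 2.1]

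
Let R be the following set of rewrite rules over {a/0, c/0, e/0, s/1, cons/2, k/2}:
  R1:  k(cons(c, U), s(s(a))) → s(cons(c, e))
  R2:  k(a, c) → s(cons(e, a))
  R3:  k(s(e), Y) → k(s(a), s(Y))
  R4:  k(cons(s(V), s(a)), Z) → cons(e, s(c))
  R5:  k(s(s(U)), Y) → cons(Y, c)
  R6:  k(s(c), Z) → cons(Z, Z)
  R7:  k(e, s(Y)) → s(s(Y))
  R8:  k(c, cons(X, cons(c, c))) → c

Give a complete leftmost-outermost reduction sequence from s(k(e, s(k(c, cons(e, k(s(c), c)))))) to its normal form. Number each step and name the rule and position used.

1. s(k(e, s(k(c, cons(e, k(s(c), c))))))  →  s(s(s(k(c, cons(e, k(s(c), c))))))   [R7 at 1]
2. s(s(s(k(c, cons(e, k(s(c), c))))))  →  s(s(s(k(c, cons(e, cons(c, c))))))   [R6 at 1.1.1.2.2]
3. s(s(s(k(c, cons(e, cons(c, c))))))  →  s(s(s(c)))   [R8 at 1.1.1]

s(s(s(c)))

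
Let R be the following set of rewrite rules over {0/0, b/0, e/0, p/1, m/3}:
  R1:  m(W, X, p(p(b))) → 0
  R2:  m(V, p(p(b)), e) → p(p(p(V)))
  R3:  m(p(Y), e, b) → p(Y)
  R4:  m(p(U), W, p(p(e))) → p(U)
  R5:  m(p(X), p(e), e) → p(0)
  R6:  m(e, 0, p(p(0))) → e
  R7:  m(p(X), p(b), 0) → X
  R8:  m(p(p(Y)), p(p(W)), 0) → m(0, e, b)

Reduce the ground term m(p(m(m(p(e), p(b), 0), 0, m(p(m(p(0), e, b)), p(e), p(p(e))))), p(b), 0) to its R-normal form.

1. m(p(m(m(p(e), p(b), 0), 0, m(p(m(p(0), e, b)), p(e), p(p(e))))), p(b), 0)  →  m(m(p(e), p(b), 0), 0, m(p(m(p(0), e, b)), p(e), p(p(e))))   [R7 at ε]
2. m(m(p(e), p(b), 0), 0, m(p(m(p(0), e, b)), p(e), p(p(e))))  →  m(e, 0, m(p(m(p(0), e, b)), p(e), p(p(e))))   [R7 at 1]
3. m(e, 0, m(p(m(p(0), e, b)), p(e), p(p(e))))  →  m(e, 0, p(m(p(0), e, b)))   [R4 at 3]
4. m(e, 0, p(m(p(0), e, b)))  →  m(e, 0, p(p(0)))   [R3 at 3.1]
5. m(e, 0, p(p(0)))  →  e   [R6 at ε]

e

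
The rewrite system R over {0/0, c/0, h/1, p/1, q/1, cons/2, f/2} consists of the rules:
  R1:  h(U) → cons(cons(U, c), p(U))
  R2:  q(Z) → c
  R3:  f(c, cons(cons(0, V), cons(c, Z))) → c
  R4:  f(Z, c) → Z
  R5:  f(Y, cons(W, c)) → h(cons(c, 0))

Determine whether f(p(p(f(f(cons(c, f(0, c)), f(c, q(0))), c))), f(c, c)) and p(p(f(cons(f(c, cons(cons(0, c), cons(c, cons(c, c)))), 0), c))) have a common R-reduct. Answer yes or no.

Reduce t₁ = f(p(p(f(f(cons(c, f(0, c)), f(c, q(0))), c))), f(c, c)):
1. f(p(p(f(f(cons(c, f(0, c)), f(c, q(0))), c))), f(c, c))  →  f(p(p(f(cons(c, f(0, c)), f(c, q(0))))), f(c, c))   [R4 at 1.1.1]
2. f(p(p(f(cons(c, f(0, c)), f(c, q(0))))), f(c, c))  →  f(p(p(f(cons(c, 0), f(c, q(0))))), f(c, c))   [R4 at 1.1.1.1.2]
3. f(p(p(f(cons(c, 0), f(c, q(0))))), f(c, c))  →  f(p(p(f(cons(c, 0), f(c, c)))), f(c, c))   [R2 at 1.1.1.2.2]
4. f(p(p(f(cons(c, 0), f(c, c)))), f(c, c))  →  f(p(p(f(cons(c, 0), c))), f(c, c))   [R4 at 1.1.1.2]
5. f(p(p(f(cons(c, 0), c))), f(c, c))  →  f(p(p(cons(c, 0))), f(c, c))   [R4 at 1.1.1]
6. f(p(p(cons(c, 0))), f(c, c))  →  f(p(p(cons(c, 0))), c)   [R4 at 2]
7. f(p(p(cons(c, 0))), c)  →  p(p(cons(c, 0)))   [R4 at ε]

Reduce t₂ = p(p(f(cons(f(c, cons(cons(0, c), cons(c, cons(c, c)))), 0), c))):
1. p(p(f(cons(f(c, cons(cons(0, c), cons(c, cons(c, c)))), 0), c)))  →  p(p(cons(f(c, cons(cons(0, c), cons(c, cons(c, c)))), 0)))   [R4 at 1.1]
2. p(p(cons(f(c, cons(cons(0, c), cons(c, cons(c, c)))), 0)))  →  p(p(cons(c, 0)))   [R3 at 1.1.1]

yes — NF(t₁) = p(p(cons(c, 0))), NF(t₂) = p(p(cons(c, 0)))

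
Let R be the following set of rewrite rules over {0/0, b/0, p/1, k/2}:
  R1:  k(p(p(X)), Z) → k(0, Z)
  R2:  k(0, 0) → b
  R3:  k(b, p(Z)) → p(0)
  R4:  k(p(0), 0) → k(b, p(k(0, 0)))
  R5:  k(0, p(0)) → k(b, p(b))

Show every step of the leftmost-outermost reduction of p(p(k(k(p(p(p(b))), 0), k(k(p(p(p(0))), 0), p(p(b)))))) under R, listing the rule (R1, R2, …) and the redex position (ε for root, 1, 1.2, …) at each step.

1. p(p(k(k(p(p(p(b))), 0), k(k(p(p(p(0))), 0), p(p(b))))))  →  p(p(k(k(0, 0), k(k(p(p(p(0))), 0), p(p(b))))))   [R1 at 1.1.1]
2. p(p(k(k(0, 0), k(k(p(p(p(0))), 0), p(p(b))))))  →  p(p(k(b, k(k(p(p(p(0))), 0), p(p(b))))))   [R2 at 1.1.1]
3. p(p(k(b, k(k(p(p(p(0))), 0), p(p(b))))))  →  p(p(k(b, k(k(0, 0), p(p(b))))))   [R1 at 1.1.2.1]
4. p(p(k(b, k(k(0, 0), p(p(b))))))  →  p(p(k(b, k(b, p(p(b))))))   [R2 at 1.1.2.1]
5. p(p(k(b, k(b, p(p(b))))))  →  p(p(k(b, p(0))))   [R3 at 1.1.2]
6. p(p(k(b, p(0))))  →  p(p(p(0)))   [R3 at 1.1]

p(p(p(0)))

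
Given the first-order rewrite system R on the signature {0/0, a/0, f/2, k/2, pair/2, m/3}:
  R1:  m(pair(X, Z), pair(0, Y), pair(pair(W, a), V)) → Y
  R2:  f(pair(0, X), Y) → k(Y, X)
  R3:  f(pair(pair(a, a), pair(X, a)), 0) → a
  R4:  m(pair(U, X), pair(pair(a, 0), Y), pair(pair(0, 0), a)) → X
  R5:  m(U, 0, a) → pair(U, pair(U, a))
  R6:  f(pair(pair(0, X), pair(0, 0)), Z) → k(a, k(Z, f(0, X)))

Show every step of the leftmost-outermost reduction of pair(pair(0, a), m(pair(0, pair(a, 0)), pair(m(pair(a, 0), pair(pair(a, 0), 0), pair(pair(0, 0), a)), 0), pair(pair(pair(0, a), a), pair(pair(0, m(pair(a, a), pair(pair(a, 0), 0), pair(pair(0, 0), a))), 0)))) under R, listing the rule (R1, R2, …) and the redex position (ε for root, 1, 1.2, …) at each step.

pair(pair(0, a), 0)

1. pair(pair(0, a), m(pair(0, pair(a, 0)), pair(m(pair(a, 0), pair(pair(a, 0), 0), pair(pair(0, 0), a)), 0), pair(pair(pair(0, a), a), pair(pair(0, m(pair(a, a), pair(pair(a, 0), 0), pair(pair(0, 0), a))), 0))))  →  pair(pair(0, a), m(pair(0, pair(a, 0)), pair(0, 0), pair(pair(pair(0, a), a), pair(pair(0, m(pair(a, a), pair(pair(a, 0), 0), pair(pair(0, 0), a))), 0))))   [R4 at 2.2.1]
2. pair(pair(0, a), m(pair(0, pair(a, 0)), pair(0, 0), pair(pair(pair(0, a), a), pair(pair(0, m(pair(a, a), pair(pair(a, 0), 0), pair(pair(0, 0), a))), 0))))  →  pair(pair(0, a), 0)   [R1 at 2]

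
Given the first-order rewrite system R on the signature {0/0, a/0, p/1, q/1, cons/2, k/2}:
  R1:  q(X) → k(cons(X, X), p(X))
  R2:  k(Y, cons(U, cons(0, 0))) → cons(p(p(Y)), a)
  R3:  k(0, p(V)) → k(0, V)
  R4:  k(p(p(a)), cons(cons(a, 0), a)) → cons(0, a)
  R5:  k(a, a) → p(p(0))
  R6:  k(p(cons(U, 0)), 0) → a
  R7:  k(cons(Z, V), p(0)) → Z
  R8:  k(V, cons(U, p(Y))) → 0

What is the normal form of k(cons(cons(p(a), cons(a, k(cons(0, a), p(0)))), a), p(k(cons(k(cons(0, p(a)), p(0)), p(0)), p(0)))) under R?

1. k(cons(cons(p(a), cons(a, k(cons(0, a), p(0)))), a), p(k(cons(k(cons(0, p(a)), p(0)), p(0)), p(0))))  →  k(cons(cons(p(a), cons(a, 0)), a), p(k(cons(k(cons(0, p(a)), p(0)), p(0)), p(0))))   [R7 at 1.1.2.2]
2. k(cons(cons(p(a), cons(a, 0)), a), p(k(cons(k(cons(0, p(a)), p(0)), p(0)), p(0))))  →  k(cons(cons(p(a), cons(a, 0)), a), p(k(cons(0, p(a)), p(0))))   [R7 at 2.1]
3. k(cons(cons(p(a), cons(a, 0)), a), p(k(cons(0, p(a)), p(0))))  →  k(cons(cons(p(a), cons(a, 0)), a), p(0))   [R7 at 2.1]
4. k(cons(cons(p(a), cons(a, 0)), a), p(0))  →  cons(p(a), cons(a, 0))   [R7 at ε]

cons(p(a), cons(a, 0))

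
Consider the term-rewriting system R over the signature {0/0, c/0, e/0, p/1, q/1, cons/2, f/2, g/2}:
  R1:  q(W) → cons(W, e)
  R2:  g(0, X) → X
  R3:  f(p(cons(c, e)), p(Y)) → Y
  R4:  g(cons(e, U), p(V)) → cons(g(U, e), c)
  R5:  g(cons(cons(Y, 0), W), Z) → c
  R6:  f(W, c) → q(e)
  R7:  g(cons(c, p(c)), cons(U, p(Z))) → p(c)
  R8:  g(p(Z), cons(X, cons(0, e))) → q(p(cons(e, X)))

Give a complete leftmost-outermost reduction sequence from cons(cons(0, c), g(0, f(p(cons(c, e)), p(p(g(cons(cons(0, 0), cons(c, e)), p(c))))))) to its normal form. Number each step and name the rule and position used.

1. cons(cons(0, c), g(0, f(p(cons(c, e)), p(p(g(cons(cons(0, 0), cons(c, e)), p(c)))))))  →  cons(cons(0, c), f(p(cons(c, e)), p(p(g(cons(cons(0, 0), cons(c, e)), p(c))))))   [R2 at 2]
2. cons(cons(0, c), f(p(cons(c, e)), p(p(g(cons(cons(0, 0), cons(c, e)), p(c))))))  →  cons(cons(0, c), p(g(cons(cons(0, 0), cons(c, e)), p(c))))   [R3 at 2]
3. cons(cons(0, c), p(g(cons(cons(0, 0), cons(c, e)), p(c))))  →  cons(cons(0, c), p(c))   [R5 at 2.1]

cons(cons(0, c), p(c))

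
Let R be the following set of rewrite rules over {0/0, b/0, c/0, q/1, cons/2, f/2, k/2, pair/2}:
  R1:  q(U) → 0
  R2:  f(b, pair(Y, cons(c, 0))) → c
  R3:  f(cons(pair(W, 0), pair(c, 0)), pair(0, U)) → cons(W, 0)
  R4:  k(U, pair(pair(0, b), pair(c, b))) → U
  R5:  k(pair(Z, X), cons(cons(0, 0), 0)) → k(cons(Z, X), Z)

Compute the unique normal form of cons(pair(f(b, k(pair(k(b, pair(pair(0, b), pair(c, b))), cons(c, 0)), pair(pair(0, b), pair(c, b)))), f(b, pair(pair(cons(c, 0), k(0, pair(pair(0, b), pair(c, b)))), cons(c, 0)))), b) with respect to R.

cons(pair(c, c), b)

1. cons(pair(f(b, k(pair(k(b, pair(pair(0, b), pair(c, b))), cons(c, 0)), pair(pair(0, b), pair(c, b)))), f(b, pair(pair(cons(c, 0), k(0, pair(pair(0, b), pair(c, b)))), cons(c, 0)))), b)  →  cons(pair(f(b, pair(k(b, pair(pair(0, b), pair(c, b))), cons(c, 0))), f(b, pair(pair(cons(c, 0), k(0, pair(pair(0, b), pair(c, b)))), cons(c, 0)))), b)   [R4 at 1.1.2]
2. cons(pair(f(b, pair(k(b, pair(pair(0, b), pair(c, b))), cons(c, 0))), f(b, pair(pair(cons(c, 0), k(0, pair(pair(0, b), pair(c, b)))), cons(c, 0)))), b)  →  cons(pair(c, f(b, pair(pair(cons(c, 0), k(0, pair(pair(0, b), pair(c, b)))), cons(c, 0)))), b)   [R2 at 1.1]
3. cons(pair(c, f(b, pair(pair(cons(c, 0), k(0, pair(pair(0, b), pair(c, b)))), cons(c, 0)))), b)  →  cons(pair(c, c), b)   [R2 at 1.2]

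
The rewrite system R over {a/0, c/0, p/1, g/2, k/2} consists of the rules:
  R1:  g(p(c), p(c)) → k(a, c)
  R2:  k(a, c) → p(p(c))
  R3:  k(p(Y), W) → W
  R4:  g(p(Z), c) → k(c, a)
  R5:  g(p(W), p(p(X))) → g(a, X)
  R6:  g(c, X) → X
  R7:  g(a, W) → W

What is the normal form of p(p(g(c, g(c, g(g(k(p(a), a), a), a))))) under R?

p(p(a))

1. p(p(g(c, g(c, g(g(k(p(a), a), a), a)))))  →  p(p(g(c, g(g(k(p(a), a), a), a))))   [R6 at 1.1]
2. p(p(g(c, g(g(k(p(a), a), a), a))))  →  p(p(g(g(k(p(a), a), a), a)))   [R6 at 1.1]
3. p(p(g(g(k(p(a), a), a), a)))  →  p(p(g(g(a, a), a)))   [R3 at 1.1.1.1]
4. p(p(g(g(a, a), a)))  →  p(p(g(a, a)))   [R7 at 1.1.1]
5. p(p(g(a, a)))  →  p(p(a))   [R7 at 1.1]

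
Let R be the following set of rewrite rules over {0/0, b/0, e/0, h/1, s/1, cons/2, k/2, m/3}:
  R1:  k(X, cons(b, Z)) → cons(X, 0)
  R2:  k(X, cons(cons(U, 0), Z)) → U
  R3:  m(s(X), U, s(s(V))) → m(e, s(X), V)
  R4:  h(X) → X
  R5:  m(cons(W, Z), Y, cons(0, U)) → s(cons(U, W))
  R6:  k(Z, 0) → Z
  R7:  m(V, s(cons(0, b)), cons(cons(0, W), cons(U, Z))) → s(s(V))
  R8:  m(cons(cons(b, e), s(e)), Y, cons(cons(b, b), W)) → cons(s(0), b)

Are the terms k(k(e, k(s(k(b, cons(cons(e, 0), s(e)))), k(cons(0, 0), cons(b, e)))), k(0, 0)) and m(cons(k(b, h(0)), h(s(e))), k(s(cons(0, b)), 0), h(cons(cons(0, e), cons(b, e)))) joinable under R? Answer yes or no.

no — NF(t₁) = e, NF(t₂) = s(s(cons(b, s(e))))

Reduce t₁ = k(k(e, k(s(k(b, cons(cons(e, 0), s(e)))), k(cons(0, 0), cons(b, e)))), k(0, 0)):
1. k(k(e, k(s(k(b, cons(cons(e, 0), s(e)))), k(cons(0, 0), cons(b, e)))), k(0, 0))  →  k(k(e, k(s(e), k(cons(0, 0), cons(b, e)))), k(0, 0))   [R2 at 1.2.1.1]
2. k(k(e, k(s(e), k(cons(0, 0), cons(b, e)))), k(0, 0))  →  k(k(e, k(s(e), cons(cons(0, 0), 0))), k(0, 0))   [R1 at 1.2.2]
3. k(k(e, k(s(e), cons(cons(0, 0), 0))), k(0, 0))  →  k(k(e, 0), k(0, 0))   [R2 at 1.2]
4. k(k(e, 0), k(0, 0))  →  k(e, k(0, 0))   [R6 at 1]
5. k(e, k(0, 0))  →  k(e, 0)   [R6 at 2]
6. k(e, 0)  →  e   [R6 at ε]

Reduce t₂ = m(cons(k(b, h(0)), h(s(e))), k(s(cons(0, b)), 0), h(cons(cons(0, e), cons(b, e)))):
1. m(cons(k(b, h(0)), h(s(e))), k(s(cons(0, b)), 0), h(cons(cons(0, e), cons(b, e))))  →  m(cons(k(b, 0), h(s(e))), k(s(cons(0, b)), 0), h(cons(cons(0, e), cons(b, e))))   [R4 at 1.1.2]
2. m(cons(k(b, 0), h(s(e))), k(s(cons(0, b)), 0), h(cons(cons(0, e), cons(b, e))))  →  m(cons(b, h(s(e))), k(s(cons(0, b)), 0), h(cons(cons(0, e), cons(b, e))))   [R6 at 1.1]
3. m(cons(b, h(s(e))), k(s(cons(0, b)), 0), h(cons(cons(0, e), cons(b, e))))  →  m(cons(b, s(e)), k(s(cons(0, b)), 0), h(cons(cons(0, e), cons(b, e))))   [R4 at 1.2]
4. m(cons(b, s(e)), k(s(cons(0, b)), 0), h(cons(cons(0, e), cons(b, e))))  →  m(cons(b, s(e)), s(cons(0, b)), h(cons(cons(0, e), cons(b, e))))   [R6 at 2]
5. m(cons(b, s(e)), s(cons(0, b)), h(cons(cons(0, e), cons(b, e))))  →  m(cons(b, s(e)), s(cons(0, b)), cons(cons(0, e), cons(b, e)))   [R4 at 3]
6. m(cons(b, s(e)), s(cons(0, b)), cons(cons(0, e), cons(b, e)))  →  s(s(cons(b, s(e))))   [R7 at ε]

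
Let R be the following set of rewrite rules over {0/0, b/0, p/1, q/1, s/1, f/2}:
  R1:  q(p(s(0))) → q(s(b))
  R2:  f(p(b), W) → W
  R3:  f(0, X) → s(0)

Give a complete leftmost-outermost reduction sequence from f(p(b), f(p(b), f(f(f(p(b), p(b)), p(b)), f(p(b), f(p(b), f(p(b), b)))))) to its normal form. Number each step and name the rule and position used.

1. f(p(b), f(p(b), f(f(f(p(b), p(b)), p(b)), f(p(b), f(p(b), f(p(b), b))))))  →  f(p(b), f(f(f(p(b), p(b)), p(b)), f(p(b), f(p(b), f(p(b), b)))))   [R2 at ε]
2. f(p(b), f(f(f(p(b), p(b)), p(b)), f(p(b), f(p(b), f(p(b), b)))))  →  f(f(f(p(b), p(b)), p(b)), f(p(b), f(p(b), f(p(b), b))))   [R2 at ε]
3. f(f(f(p(b), p(b)), p(b)), f(p(b), f(p(b), f(p(b), b))))  →  f(f(p(b), p(b)), f(p(b), f(p(b), f(p(b), b))))   [R2 at 1.1]
4. f(f(p(b), p(b)), f(p(b), f(p(b), f(p(b), b))))  →  f(p(b), f(p(b), f(p(b), f(p(b), b))))   [R2 at 1]
5. f(p(b), f(p(b), f(p(b), f(p(b), b))))  →  f(p(b), f(p(b), f(p(b), b)))   [R2 at ε]
6. f(p(b), f(p(b), f(p(b), b)))  →  f(p(b), f(p(b), b))   [R2 at ε]
7. f(p(b), f(p(b), b))  →  f(p(b), b)   [R2 at ε]
8. f(p(b), b)  →  b   [R2 at ε]

b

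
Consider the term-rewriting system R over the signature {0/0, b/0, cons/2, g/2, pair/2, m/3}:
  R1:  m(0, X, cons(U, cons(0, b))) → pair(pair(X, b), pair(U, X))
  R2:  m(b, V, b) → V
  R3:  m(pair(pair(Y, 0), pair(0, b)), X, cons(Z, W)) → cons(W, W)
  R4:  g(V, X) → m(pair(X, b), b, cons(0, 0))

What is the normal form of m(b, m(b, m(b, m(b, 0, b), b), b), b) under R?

1. m(b, m(b, m(b, m(b, 0, b), b), b), b)  →  m(b, m(b, m(b, 0, b), b), b)   [R2 at ε]
2. m(b, m(b, m(b, 0, b), b), b)  →  m(b, m(b, 0, b), b)   [R2 at ε]
3. m(b, m(b, 0, b), b)  →  m(b, 0, b)   [R2 at ε]
4. m(b, 0, b)  →  0   [R2 at ε]

0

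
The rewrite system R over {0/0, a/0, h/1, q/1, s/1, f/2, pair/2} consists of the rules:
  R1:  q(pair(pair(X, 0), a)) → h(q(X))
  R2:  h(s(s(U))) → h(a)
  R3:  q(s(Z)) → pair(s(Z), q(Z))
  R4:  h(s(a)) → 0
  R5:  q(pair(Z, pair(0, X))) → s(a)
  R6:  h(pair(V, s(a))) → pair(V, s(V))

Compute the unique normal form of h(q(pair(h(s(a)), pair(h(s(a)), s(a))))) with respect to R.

1. h(q(pair(h(s(a)), pair(h(s(a)), s(a)))))  →  h(q(pair(0, pair(h(s(a)), s(a)))))   [R4 at 1.1.1]
2. h(q(pair(0, pair(h(s(a)), s(a)))))  →  h(q(pair(0, pair(0, s(a)))))   [R4 at 1.1.2.1]
3. h(q(pair(0, pair(0, s(a)))))  →  h(s(a))   [R5 at 1]
4. h(s(a))  →  0   [R4 at ε]

0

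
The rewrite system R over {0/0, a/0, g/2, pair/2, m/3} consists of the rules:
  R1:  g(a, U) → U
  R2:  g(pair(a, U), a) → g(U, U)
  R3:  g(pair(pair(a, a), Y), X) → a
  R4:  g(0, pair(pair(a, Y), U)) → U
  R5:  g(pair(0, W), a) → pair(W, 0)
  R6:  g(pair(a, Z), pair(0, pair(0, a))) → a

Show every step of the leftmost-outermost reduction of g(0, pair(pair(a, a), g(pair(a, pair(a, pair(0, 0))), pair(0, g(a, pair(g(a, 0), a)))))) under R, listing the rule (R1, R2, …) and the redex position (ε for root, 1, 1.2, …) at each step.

a

1. g(0, pair(pair(a, a), g(pair(a, pair(a, pair(0, 0))), pair(0, g(a, pair(g(a, 0), a))))))  →  g(pair(a, pair(a, pair(0, 0))), pair(0, g(a, pair(g(a, 0), a))))   [R4 at ε]
2. g(pair(a, pair(a, pair(0, 0))), pair(0, g(a, pair(g(a, 0), a))))  →  g(pair(a, pair(a, pair(0, 0))), pair(0, pair(g(a, 0), a)))   [R1 at 2.2]
3. g(pair(a, pair(a, pair(0, 0))), pair(0, pair(g(a, 0), a)))  →  g(pair(a, pair(a, pair(0, 0))), pair(0, pair(0, a)))   [R1 at 2.2.1]
4. g(pair(a, pair(a, pair(0, 0))), pair(0, pair(0, a)))  →  a   [R6 at ε]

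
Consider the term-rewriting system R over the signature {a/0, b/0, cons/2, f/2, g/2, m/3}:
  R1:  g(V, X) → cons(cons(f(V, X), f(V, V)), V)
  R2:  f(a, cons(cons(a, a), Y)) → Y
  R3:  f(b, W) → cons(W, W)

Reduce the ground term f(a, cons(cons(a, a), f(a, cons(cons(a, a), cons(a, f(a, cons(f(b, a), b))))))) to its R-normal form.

cons(a, b)

1. f(a, cons(cons(a, a), f(a, cons(cons(a, a), cons(a, f(a, cons(f(b, a), b)))))))  →  f(a, cons(cons(a, a), cons(a, f(a, cons(f(b, a), b)))))   [R2 at ε]
2. f(a, cons(cons(a, a), cons(a, f(a, cons(f(b, a), b)))))  →  cons(a, f(a, cons(f(b, a), b)))   [R2 at ε]
3. cons(a, f(a, cons(f(b, a), b)))  →  cons(a, f(a, cons(cons(a, a), b)))   [R3 at 2.2.1]
4. cons(a, f(a, cons(cons(a, a), b)))  →  cons(a, b)   [R2 at 2]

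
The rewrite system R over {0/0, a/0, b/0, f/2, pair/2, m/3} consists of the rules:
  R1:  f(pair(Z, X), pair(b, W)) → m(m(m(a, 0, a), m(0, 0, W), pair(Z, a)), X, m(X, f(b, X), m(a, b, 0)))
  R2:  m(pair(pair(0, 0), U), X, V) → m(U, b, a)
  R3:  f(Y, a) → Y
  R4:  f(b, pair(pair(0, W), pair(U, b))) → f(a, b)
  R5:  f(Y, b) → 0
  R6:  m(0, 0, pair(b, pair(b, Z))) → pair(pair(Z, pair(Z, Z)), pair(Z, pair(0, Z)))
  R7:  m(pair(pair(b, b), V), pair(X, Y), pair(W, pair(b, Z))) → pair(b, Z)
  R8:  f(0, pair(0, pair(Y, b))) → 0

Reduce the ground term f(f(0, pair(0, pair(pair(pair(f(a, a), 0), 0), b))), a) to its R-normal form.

1. f(f(0, pair(0, pair(pair(pair(f(a, a), 0), 0), b))), a)  →  f(0, pair(0, pair(pair(pair(f(a, a), 0), 0), b)))   [R3 at ε]
2. f(0, pair(0, pair(pair(pair(f(a, a), 0), 0), b)))  →  0   [R8 at ε]

0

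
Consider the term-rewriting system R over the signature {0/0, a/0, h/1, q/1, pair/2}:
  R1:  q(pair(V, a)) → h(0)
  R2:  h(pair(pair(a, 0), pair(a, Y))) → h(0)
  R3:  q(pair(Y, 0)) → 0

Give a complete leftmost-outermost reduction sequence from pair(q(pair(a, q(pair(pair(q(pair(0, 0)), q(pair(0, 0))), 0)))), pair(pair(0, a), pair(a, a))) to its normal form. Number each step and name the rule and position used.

1. pair(q(pair(a, q(pair(pair(q(pair(0, 0)), q(pair(0, 0))), 0)))), pair(pair(0, a), pair(a, a)))  →  pair(q(pair(a, 0)), pair(pair(0, a), pair(a, a)))   [R3 at 1.1.2]
2. pair(q(pair(a, 0)), pair(pair(0, a), pair(a, a)))  →  pair(0, pair(pair(0, a), pair(a, a)))   [R3 at 1]

pair(0, pair(pair(0, a), pair(a, a)))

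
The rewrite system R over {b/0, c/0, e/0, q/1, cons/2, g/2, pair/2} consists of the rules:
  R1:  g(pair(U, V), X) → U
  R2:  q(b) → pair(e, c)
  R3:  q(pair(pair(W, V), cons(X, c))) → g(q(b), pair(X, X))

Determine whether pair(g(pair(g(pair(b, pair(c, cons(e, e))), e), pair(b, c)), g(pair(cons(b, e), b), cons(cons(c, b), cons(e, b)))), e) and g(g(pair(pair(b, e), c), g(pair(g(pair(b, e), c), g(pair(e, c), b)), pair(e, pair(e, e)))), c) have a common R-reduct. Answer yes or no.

Reduce t₁ = pair(g(pair(g(pair(b, pair(c, cons(e, e))), e), pair(b, c)), g(pair(cons(b, e), b), cons(cons(c, b), cons(e, b)))), e):
1. pair(g(pair(g(pair(b, pair(c, cons(e, e))), e), pair(b, c)), g(pair(cons(b, e), b), cons(cons(c, b), cons(e, b)))), e)  →  pair(g(pair(b, pair(c, cons(e, e))), e), e)   [R1 at 1]
2. pair(g(pair(b, pair(c, cons(e, e))), e), e)  →  pair(b, e)   [R1 at 1]

Reduce t₂ = g(g(pair(pair(b, e), c), g(pair(g(pair(b, e), c), g(pair(e, c), b)), pair(e, pair(e, e)))), c):
1. g(g(pair(pair(b, e), c), g(pair(g(pair(b, e), c), g(pair(e, c), b)), pair(e, pair(e, e)))), c)  →  g(pair(b, e), c)   [R1 at 1]
2. g(pair(b, e), c)  →  b   [R1 at ε]

no — NF(t₁) = pair(b, e), NF(t₂) = b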